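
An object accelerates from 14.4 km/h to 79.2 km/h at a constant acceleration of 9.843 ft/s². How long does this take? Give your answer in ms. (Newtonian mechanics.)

v₀ = 14.4 km/h × 0.2777777777777778 = 4.0 m/s
v = 79.2 km/h × 0.2777777777777778 = 22.0 m/s
a = 9.843 ft/s² × 0.3048 = 3.00015 m/s²
t = (v - v₀) / a = (22.0 - 4.0) / 3.00015 = 5.9997 s
t = 5.9997 s / 0.001 = 6000 ms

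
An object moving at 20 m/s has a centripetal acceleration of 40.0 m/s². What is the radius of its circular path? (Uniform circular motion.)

r = v²/a_c = 20²/40.0 = 10.0 m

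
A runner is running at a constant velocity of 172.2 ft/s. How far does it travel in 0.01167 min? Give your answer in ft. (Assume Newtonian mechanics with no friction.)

v = 172.2 ft/s × 0.3048 = 52.4866 m/s
t = 0.01167 min × 60.0 = 0.7002 s
d = v × t = 52.4866 × 0.7002 = 36.7511 m
d = 36.7511 m / 0.3048 = 120.6 ft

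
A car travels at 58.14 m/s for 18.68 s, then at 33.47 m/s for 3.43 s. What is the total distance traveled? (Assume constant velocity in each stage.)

d₁ = v₁t₁ = 58.14 × 18.68 = 1086.0552 m
d₂ = v₂t₂ = 33.47 × 3.43 = 114.8021 m
d_total = 1086.0552 + 114.8021 = 1200.86 m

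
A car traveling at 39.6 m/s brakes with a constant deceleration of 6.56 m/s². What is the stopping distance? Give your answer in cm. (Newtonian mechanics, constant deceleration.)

d = v₀² / (2a) = 39.6² / (2 × 6.56) = 1568.16 / 13.12 = 119.524 m
d = 119.524 m / 0.01 = 11950 cm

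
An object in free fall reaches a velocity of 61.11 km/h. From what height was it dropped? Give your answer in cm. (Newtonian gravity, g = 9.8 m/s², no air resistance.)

v = 61.11 km/h × 0.2777777777777778 = 16.975 m/s
h = v² / (2g) = 16.975² / (2 × 9.8) = 14.7016 m
h = 14.7016 m / 0.01 = 1470 cm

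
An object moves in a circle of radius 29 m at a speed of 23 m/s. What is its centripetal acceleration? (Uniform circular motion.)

a_c = v²/r = 23²/29 = 529/29 = 18.24 m/s²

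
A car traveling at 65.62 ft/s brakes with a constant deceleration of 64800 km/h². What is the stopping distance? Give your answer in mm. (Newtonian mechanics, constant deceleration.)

v₀ = 65.62 ft/s × 0.3048 = 20.001 m/s
a = 64800 km/h² × 7.716049382716049e-05 = 5.0 m/s²
d = v₀² / (2a) = 20.001² / (2 × 5.0) = 400.04 / 10.0 = 40.004 m
d = 40.004 m / 0.001 = 40000 mm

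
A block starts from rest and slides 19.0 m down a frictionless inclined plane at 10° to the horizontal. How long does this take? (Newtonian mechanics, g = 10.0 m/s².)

a = g sin(θ) = 10.0 × sin(10°) = 1.7365 m/s²
t = √(2d/a) = √(2 × 19.0 / 1.7365) = 4.68 s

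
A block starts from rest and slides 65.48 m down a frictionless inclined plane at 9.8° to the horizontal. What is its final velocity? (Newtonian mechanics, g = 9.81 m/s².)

a = g sin(θ) = 9.81 × sin(9.8°) = 1.6698 m/s²
v = √(2ad) = √(2 × 1.6698 × 65.48) = 14.79 m/s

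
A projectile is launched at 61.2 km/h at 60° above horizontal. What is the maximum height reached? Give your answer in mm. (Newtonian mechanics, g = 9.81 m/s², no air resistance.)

v₀ = 61.2 km/h × 0.2777777777777778 = 17.0 m/s
H = v₀² × sin²(θ) / (2g) = 17.0² × sin(60°)² / (2 × 9.81) = 289.0 × 0.75 / 19.62 = 11.0474 m
H = 11.0474 m / 0.001 = 11050 mm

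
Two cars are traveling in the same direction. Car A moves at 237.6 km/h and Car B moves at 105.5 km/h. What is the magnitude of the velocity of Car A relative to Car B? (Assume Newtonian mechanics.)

v_rel = |v_A - v_B| = |237.6 - 105.5| = 132.1 km/h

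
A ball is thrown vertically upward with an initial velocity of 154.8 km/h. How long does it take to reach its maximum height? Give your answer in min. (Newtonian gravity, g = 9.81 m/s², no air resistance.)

v₀ = 154.8 km/h × 0.2777777777777778 = 43.0 m/s
t_up = v₀ / g = 43.0 / 9.81 = 4.38328 s
t_up = 4.38328 s / 60.0 = 0.07305 min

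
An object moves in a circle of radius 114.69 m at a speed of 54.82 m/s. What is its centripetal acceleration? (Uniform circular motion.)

a_c = v²/r = 54.82²/114.69 = 3005.2324/114.69 = 26.2 m/s²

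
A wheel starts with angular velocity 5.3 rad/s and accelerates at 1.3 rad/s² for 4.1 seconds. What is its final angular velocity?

ω = ω₀ + αt = 5.3 + 1.3 × 4.1 = 10.63 rad/s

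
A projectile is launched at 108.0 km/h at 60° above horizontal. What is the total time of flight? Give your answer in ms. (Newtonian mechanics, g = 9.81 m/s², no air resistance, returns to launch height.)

v₀ = 108.0 km/h × 0.2777777777777778 = 30.0 m/s
T = 2 × v₀ × sin(θ) / g = 2 × 30.0 × sin(60°) / 9.81 = 2 × 30.0 × 0.866025 / 9.81 = 5.29679 s
T = 5.29679 s / 0.001 = 5297 ms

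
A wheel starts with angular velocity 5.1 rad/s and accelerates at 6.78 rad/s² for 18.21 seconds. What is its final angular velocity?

ω = ω₀ + αt = 5.1 + 6.78 × 18.21 = 128.56 rad/s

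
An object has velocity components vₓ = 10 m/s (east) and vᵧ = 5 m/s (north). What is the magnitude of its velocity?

|v| = √(vₓ² + vᵧ²) = √(10² + 5²) = √(125) = 11.18 m/s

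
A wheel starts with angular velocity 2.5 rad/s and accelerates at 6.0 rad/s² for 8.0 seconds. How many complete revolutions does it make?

θ = ω₀t + ½αt² = 2.5×8.0 + ½×6.0×8.0² = 212.0 rad
Total revolutions = θ/(2π) = 212.0/(2π) = 33.74
Complete revolutions = ⌊33.74⌋ = 33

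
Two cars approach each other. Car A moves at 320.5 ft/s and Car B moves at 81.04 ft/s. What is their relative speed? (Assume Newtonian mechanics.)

v_rel = v_A + v_B = 320.5 + 81.04 = 401.54 ft/s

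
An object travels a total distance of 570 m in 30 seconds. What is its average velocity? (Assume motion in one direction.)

v_avg = Δd / Δt = 570 / 30 = 19.0 m/s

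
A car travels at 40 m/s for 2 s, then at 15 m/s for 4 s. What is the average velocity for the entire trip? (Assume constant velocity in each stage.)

d₁ = v₁t₁ = 40 × 2 = 80 m
d₂ = v₂t₂ = 15 × 4 = 60 m
d_total = 140 m, t_total = 6 s
v_avg = d_total/t_total = 140/6 = 23.33 m/s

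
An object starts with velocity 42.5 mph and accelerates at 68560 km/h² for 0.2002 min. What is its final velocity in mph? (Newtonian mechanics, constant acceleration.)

v₀ = 42.5 mph × 0.44704 = 18.9992 m/s
a = 68560 km/h² × 7.716049382716049e-05 = 5.29012 m/s²
t = 0.2002 min × 60.0 = 12.012 s
v = v₀ + a × t = 18.9992 + 5.29012 × 12.012 = 82.5441 m/s
v = 82.5441 m/s / 0.44704 = 184.6 mph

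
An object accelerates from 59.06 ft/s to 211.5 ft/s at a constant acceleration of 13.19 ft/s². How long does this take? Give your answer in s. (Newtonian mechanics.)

v₀ = 59.06 ft/s × 0.3048 = 18.0015 m/s
v = 211.5 ft/s × 0.3048 = 64.4652 m/s
a = 13.19 ft/s² × 0.3048 = 4.02031 m/s²
t = (v - v₀) / a = (64.4652 - 18.0015) / 4.02031 = 11.56 s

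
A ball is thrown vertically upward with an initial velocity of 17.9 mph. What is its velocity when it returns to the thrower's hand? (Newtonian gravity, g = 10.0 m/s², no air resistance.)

By conservation of energy (no air resistance), the ball returns to the throw height with the same speed as launch, but directed downward.
|v_ground| = v₀ = 17.9 mph
v_ground = 17.9 mph (downward)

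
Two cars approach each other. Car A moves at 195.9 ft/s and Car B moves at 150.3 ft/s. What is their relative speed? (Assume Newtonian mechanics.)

v_rel = v_A + v_B = 195.9 + 150.3 = 346.2 ft/s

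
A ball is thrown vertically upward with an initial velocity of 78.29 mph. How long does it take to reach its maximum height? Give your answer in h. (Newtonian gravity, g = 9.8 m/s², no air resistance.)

v₀ = 78.29 mph × 0.44704 = 34.9988 m/s
t_up = v₀ / g = 34.9988 / 9.8 = 3.57131 s
t_up = 3.57131 s / 3600.0 = 0.000992 h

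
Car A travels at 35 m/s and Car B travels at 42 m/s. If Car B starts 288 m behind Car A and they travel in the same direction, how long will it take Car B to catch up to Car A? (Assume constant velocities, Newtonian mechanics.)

Relative speed: v_rel = 42 - 35 = 7 m/s
Time to catch: t = d₀/v_rel = 288/7 = 41.14 s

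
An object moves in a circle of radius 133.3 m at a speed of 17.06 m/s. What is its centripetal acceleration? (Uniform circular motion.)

a_c = v²/r = 17.06²/133.3 = 291.0436/133.3 = 2.18 m/s²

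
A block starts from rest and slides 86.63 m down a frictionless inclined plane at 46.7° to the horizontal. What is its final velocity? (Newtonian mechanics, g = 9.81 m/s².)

a = g sin(θ) = 9.81 × sin(46.7°) = 7.1395 m/s²
v = √(2ad) = √(2 × 7.1395 × 86.63) = 35.17 m/s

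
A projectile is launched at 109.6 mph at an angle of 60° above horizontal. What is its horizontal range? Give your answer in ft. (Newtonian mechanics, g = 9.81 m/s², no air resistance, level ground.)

v₀ = 109.6 mph × 0.44704 = 48.9956 m/s
R = v₀² × sin(2θ) / g = 48.9956² × sin(2 × 60°) / 9.81 = 2400.57 × 0.866025 / 9.81 = 211.922 m
R = 211.922 m / 0.3048 = 695.3 ft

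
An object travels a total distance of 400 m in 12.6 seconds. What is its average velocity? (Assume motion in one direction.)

v_avg = Δd / Δt = 400 / 12.6 = 31.75 m/s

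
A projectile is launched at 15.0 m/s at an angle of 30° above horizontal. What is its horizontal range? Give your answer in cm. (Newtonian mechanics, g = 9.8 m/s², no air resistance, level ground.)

R = v₀² × sin(2θ) / g = 15.0² × sin(2 × 30°) / 9.8 = 225.0 × 0.866025 / 9.8 = 19.8832 m
R = 19.8832 m / 0.01 = 1988 cm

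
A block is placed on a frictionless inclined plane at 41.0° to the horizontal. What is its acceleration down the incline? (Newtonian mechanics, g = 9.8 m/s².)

a = g sin(θ) = 9.8 × sin(41.0°) = 9.8 × 0.6561 = 6.43 m/s²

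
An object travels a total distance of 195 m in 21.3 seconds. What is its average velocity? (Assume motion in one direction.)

v_avg = Δd / Δt = 195 / 21.3 = 9.15 m/s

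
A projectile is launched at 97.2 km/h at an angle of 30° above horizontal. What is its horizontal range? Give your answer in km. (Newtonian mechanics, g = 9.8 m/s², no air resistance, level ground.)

v₀ = 97.2 km/h × 0.2777777777777778 = 27.0 m/s
R = v₀² × sin(2θ) / g = 27.0² × sin(2 × 30°) / 9.8 = 729.0 × 0.866025 / 9.8 = 64.4217 m
R = 64.4217 m / 1000.0 = 0.06442 km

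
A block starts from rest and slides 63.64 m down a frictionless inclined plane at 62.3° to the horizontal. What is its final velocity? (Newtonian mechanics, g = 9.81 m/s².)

a = g sin(θ) = 9.81 × sin(62.3°) = 8.6857 m/s²
v = √(2ad) = √(2 × 8.6857 × 63.64) = 33.25 m/s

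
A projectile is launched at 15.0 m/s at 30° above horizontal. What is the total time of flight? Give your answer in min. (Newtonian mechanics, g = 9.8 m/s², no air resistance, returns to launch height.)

T = 2 × v₀ × sin(θ) / g = 2 × 15.0 × sin(30°) / 9.8 = 2 × 15.0 × 0.5 / 9.8 = 1.53061 s
T = 1.53061 s / 60.0 = 0.02551 min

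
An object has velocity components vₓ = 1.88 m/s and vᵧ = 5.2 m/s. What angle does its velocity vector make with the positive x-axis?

θ = arctan(vᵧ/vₓ) = arctan(5.2/1.88) = 70.12°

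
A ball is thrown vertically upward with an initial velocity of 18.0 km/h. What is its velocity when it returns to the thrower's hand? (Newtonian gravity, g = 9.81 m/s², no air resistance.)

By conservation of energy (no air resistance), the ball returns to the throw height with the same speed as launch, but directed downward.
|v_ground| = v₀ = 18.0 km/h
v_ground = 18.0 km/h (downward)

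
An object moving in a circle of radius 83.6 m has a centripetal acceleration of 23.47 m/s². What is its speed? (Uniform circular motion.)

v = √(a_c × r) = √(23.47 × 83.6) = 44.3 m/s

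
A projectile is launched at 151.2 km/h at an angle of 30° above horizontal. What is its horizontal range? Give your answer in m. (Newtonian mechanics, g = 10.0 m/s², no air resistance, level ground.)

v₀ = 151.2 km/h × 0.2777777777777778 = 42.0 m/s
R = v₀² × sin(2θ) / g = 42.0² × sin(2 × 30°) / 10.0 = 1764.0 × 0.866025 / 10.0 = 152.8 m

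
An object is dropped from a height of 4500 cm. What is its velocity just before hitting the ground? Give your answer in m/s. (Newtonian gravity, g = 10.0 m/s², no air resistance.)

h = 4500 cm × 0.01 = 45.0 m
v = √(2gh) = √(2 × 10.0 × 45.0) = 30.0 m/s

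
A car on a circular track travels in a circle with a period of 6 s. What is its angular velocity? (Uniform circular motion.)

ω = 2π/T = 2π/6 = 1.0472 rad/s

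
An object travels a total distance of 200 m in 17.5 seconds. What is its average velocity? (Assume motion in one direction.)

v_avg = Δd / Δt = 200 / 17.5 = 11.43 m/s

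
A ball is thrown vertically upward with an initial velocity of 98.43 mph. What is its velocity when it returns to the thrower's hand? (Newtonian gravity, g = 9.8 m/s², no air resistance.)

By conservation of energy (no air resistance), the ball returns to the throw height with the same speed as launch, but directed downward.
|v_ground| = v₀ = 98.43 mph
v_ground = 98.43 mph (downward)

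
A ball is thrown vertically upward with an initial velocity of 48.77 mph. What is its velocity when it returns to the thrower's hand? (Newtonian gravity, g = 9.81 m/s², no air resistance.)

By conservation of energy (no air resistance), the ball returns to the throw height with the same speed as launch, but directed downward.
|v_ground| = v₀ = 48.77 mph
v_ground = 48.77 mph (downward)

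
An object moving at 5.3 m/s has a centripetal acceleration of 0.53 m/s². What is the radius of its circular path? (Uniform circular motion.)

r = v²/a_c = 5.3²/0.53 = 53.0 m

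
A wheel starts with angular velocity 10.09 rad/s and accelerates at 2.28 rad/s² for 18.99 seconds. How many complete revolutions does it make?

θ = ω₀t + ½αt² = 10.09×18.99 + ½×2.28×18.99² = 602.716014 rad
Total revolutions = θ/(2π) = 602.716014/(2π) = 95.93
Complete revolutions = ⌊95.93⌋ = 95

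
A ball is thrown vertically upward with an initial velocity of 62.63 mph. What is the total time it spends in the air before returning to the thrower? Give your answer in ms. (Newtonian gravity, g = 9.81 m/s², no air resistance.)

v₀ = 62.63 mph × 0.44704 = 27.9981 m/s
t_total = 2 × v₀ / g = 2 × 27.9981 / 9.81 = 5.70807 s
t_total = 5.70807 s / 0.001 = 5708 ms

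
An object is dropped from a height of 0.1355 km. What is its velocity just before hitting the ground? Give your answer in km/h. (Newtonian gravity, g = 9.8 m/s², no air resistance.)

h = 0.1355 km × 1000.0 = 135.5 m
v = √(2gh) = √(2 × 9.8 × 135.5) = 51.5345 m/s
v = 51.5345 m/s / 0.2777777777777778 = 185.5 km/h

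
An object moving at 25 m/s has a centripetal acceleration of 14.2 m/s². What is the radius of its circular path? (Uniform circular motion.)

r = v²/a_c = 25²/14.2 = 44.01 m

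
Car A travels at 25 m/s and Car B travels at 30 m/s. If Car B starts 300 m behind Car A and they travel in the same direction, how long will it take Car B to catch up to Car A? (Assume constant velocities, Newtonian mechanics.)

Relative speed: v_rel = 30 - 25 = 5 m/s
Time to catch: t = d₀/v_rel = 300/5 = 60.0 s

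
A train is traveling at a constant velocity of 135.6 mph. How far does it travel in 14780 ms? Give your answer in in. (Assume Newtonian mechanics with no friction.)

v = 135.6 mph × 0.44704 = 60.6186 m/s
t = 14780 ms × 0.001 = 14.78 s
d = v × t = 60.6186 × 14.78 = 895.943 m
d = 895.943 m / 0.0254 = 35270 in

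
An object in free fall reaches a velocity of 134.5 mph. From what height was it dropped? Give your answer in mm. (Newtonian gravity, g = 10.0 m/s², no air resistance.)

v = 134.5 mph × 0.44704 = 60.1269 m/s
h = v² / (2g) = 60.1269² / (2 × 10.0) = 180.762 m
h = 180.762 m / 0.001 = 180800 mm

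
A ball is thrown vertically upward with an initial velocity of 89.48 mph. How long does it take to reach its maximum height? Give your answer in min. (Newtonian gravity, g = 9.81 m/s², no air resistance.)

v₀ = 89.48 mph × 0.44704 = 40.0011 m/s
t_up = v₀ / g = 40.0011 / 9.81 = 4.07758 s
t_up = 4.07758 s / 60.0 = 0.06796 min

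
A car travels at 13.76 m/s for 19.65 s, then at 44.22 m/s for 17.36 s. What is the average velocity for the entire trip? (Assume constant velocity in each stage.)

d₁ = v₁t₁ = 13.76 × 19.65 = 270.384 m
d₂ = v₂t₂ = 44.22 × 17.36 = 767.6592 m
d_total = 1038.0432 m, t_total = 37.01 s
v_avg = d_total/t_total = 1038.0432/37.01 = 28.05 m/s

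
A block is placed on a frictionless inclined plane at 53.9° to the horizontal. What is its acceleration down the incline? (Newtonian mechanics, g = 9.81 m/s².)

a = g sin(θ) = 9.81 × sin(53.9°) = 9.81 × 0.808 = 7.93 m/s²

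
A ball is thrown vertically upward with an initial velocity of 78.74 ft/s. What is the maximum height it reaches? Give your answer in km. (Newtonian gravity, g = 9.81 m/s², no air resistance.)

v₀ = 78.74 ft/s × 0.3048 = 24.0 m/s
h_max = v₀² / (2g) = 24.0² / (2 × 9.81) = 576.0 / 19.62 = 29.3578 m
h_max = 29.3578 m / 1000.0 = 0.02936 km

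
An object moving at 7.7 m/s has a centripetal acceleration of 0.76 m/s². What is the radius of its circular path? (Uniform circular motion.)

r = v²/a_c = 7.7²/0.76 = 78.01 m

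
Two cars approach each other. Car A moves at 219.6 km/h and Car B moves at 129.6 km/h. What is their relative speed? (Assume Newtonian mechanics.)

v_rel = v_A + v_B = 219.6 + 129.6 = 349.2 km/h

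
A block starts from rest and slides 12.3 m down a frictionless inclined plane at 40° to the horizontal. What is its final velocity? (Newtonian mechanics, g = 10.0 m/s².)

a = g sin(θ) = 10.0 × sin(40°) = 6.4279 m/s²
v = √(2ad) = √(2 × 6.4279 × 12.3) = 12.57 m/s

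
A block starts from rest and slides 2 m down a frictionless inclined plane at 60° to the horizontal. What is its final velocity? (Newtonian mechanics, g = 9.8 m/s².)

a = g sin(θ) = 9.8 × sin(60°) = 8.487 m/s²
v = √(2ad) = √(2 × 8.487 × 2) = 5.83 m/s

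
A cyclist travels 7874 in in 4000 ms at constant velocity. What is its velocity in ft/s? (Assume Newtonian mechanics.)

d = 7874 in × 0.0254 = 200.0 m
t = 4000 ms × 0.001 = 4.0 s
v = d / t = 200.0 / 4.0 = 50.0 m/s
v = 50.0 m/s / 0.3048 = 164.0 ft/s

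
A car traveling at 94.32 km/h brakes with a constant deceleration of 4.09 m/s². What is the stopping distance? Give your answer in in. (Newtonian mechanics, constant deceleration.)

v₀ = 94.32 km/h × 0.2777777777777778 = 26.2 m/s
d = v₀² / (2a) = 26.2² / (2 × 4.09) = 686.44 / 8.18 = 83.9169 m
d = 83.9169 m / 0.0254 = 3304 in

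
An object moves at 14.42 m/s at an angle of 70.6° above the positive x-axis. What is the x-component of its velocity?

vₓ = v cos(θ) = 14.42 × cos(70.6°) = 4.79 m/s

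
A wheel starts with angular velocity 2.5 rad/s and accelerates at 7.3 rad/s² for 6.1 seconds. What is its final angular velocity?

ω = ω₀ + αt = 2.5 + 7.3 × 6.1 = 47.03 rad/s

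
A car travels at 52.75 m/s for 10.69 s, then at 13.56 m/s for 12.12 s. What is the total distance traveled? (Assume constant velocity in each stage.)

d₁ = v₁t₁ = 52.75 × 10.69 = 563.8975 m
d₂ = v₂t₂ = 13.56 × 12.12 = 164.3472 m
d_total = 563.8975 + 164.3472 = 728.24 m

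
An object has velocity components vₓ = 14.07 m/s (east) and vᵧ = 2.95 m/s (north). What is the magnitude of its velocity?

|v| = √(vₓ² + vᵧ²) = √(14.07² + 2.95²) = √(206.6674) = 14.38 m/s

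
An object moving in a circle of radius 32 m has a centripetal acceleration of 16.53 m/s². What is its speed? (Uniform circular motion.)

v = √(a_c × r) = √(16.53 × 32) = 23.0 m/s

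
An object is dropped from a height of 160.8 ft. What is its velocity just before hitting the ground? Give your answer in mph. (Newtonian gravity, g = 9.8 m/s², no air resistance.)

h = 160.8 ft × 0.3048 = 49.0118 m
v = √(2gh) = √(2 × 9.8 × 49.0118) = 30.9941 m/s
v = 30.9941 m/s / 0.44704 = 69.33 mph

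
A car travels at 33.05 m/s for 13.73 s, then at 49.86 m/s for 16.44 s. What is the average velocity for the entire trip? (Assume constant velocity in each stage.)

d₁ = v₁t₁ = 33.05 × 13.73 = 453.7765 m
d₂ = v₂t₂ = 49.86 × 16.44 = 819.6984 m
d_total = 1273.4749 m, t_total = 30.17 s
v_avg = d_total/t_total = 1273.4749/30.17 = 42.21 m/s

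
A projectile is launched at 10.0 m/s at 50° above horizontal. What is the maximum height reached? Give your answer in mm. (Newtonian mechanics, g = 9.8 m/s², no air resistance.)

H = v₀² × sin²(θ) / (2g) = 10.0² × sin(50°)² / (2 × 9.8) = 100.0 × 0.586824 / 19.6 = 2.994 m
H = 2.994 m / 0.001 = 2994 mm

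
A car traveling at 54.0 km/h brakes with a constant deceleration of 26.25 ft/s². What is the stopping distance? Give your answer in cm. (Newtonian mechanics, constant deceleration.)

v₀ = 54.0 km/h × 0.2777777777777778 = 15.0 m/s
a = 26.25 ft/s² × 0.3048 = 8.001 m/s²
d = v₀² / (2a) = 15.0² / (2 × 8.001) = 225.0 / 16.002 = 14.0607 m
d = 14.0607 m / 0.01 = 1406 cm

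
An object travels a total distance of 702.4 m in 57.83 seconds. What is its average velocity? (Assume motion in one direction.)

v_avg = Δd / Δt = 702.4 / 57.83 = 12.15 m/s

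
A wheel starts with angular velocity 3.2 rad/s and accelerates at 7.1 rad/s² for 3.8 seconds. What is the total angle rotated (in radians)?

θ = ω₀t + ½αt² = 3.2×3.8 + ½×7.1×3.8² = 63.42 rad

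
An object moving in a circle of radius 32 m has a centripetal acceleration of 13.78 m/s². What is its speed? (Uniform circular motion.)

v = √(a_c × r) = √(13.78 × 32) = 21.0 m/s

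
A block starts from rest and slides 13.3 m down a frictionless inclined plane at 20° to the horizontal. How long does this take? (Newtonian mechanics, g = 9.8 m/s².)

a = g sin(θ) = 9.8 × sin(20°) = 3.3518 m/s²
t = √(2d/a) = √(2 × 13.3 / 3.3518) = 2.82 s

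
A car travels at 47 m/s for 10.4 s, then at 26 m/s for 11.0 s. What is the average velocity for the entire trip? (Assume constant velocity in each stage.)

d₁ = v₁t₁ = 47 × 10.4 = 488.8 m
d₂ = v₂t₂ = 26 × 11.0 = 286.0 m
d_total = 774.8 m, t_total = 21.4 s
v_avg = d_total/t_total = 774.8/21.4 = 36.21 m/s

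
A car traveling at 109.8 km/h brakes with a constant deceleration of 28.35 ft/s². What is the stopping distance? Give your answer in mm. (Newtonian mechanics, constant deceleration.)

v₀ = 109.8 km/h × 0.2777777777777778 = 30.5 m/s
a = 28.35 ft/s² × 0.3048 = 8.64108 m/s²
d = v₀² / (2a) = 30.5² / (2 × 8.64108) = 930.25 / 17.2822 = 53.8271 m
d = 53.8271 m / 0.001 = 53830 mm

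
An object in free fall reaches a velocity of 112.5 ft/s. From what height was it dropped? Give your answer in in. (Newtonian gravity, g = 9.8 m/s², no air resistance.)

v = 112.5 ft/s × 0.3048 = 34.29 m/s
h = v² / (2g) = 34.29² / (2 × 9.8) = 59.99 m
h = 59.99 m / 0.0254 = 2362 in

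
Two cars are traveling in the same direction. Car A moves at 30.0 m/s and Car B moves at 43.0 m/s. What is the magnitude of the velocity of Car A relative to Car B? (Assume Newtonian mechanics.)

v_rel = |v_A - v_B| = |30.0 - 43.0| = 13.0 m/s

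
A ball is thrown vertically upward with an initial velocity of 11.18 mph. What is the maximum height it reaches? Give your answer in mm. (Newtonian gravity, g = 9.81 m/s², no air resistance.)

v₀ = 11.18 mph × 0.44704 = 4.99791 m/s
h_max = v₀² / (2g) = 4.99791² / (2 × 9.81) = 24.9791 / 19.62 = 1.27314 m
h_max = 1.27314 m / 0.001 = 1273 mm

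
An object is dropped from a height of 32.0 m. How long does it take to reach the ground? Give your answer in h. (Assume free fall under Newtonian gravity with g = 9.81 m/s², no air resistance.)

t = √(2h/g) = √(2 × 32.0 / 9.81) = 2.5542 s
t = 2.5542 s / 3600.0 = 0.0007095 h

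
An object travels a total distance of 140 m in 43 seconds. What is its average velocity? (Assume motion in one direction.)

v_avg = Δd / Δt = 140 / 43 = 3.26 m/s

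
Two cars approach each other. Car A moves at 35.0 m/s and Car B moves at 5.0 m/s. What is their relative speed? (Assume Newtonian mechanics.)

v_rel = v_A + v_B = 35.0 + 5.0 = 40.0 m/s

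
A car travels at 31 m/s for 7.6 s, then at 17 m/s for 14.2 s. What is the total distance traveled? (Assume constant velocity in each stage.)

d₁ = v₁t₁ = 31 × 7.6 = 235.6 m
d₂ = v₂t₂ = 17 × 14.2 = 241.4 m
d_total = 235.6 + 241.4 = 477.0 m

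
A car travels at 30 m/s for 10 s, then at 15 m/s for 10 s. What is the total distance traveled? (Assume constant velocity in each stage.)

d₁ = v₁t₁ = 30 × 10 = 300 m
d₂ = v₂t₂ = 15 × 10 = 150 m
d_total = 300 + 150 = 450 m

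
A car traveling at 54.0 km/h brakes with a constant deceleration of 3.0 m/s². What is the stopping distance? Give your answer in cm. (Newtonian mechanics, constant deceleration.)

v₀ = 54.0 km/h × 0.2777777777777778 = 15.0 m/s
d = v₀² / (2a) = 15.0² / (2 × 3.0) = 225.0 / 6.0 = 37.5 m
d = 37.5 m / 0.01 = 3750 cm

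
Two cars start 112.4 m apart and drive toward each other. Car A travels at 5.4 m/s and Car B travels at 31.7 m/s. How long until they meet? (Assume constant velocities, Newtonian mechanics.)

Combined speed: v_combined = 5.4 + 31.7 = 37.1 m/s
Time to meet: t = d/v_combined = 112.4/37.1 = 3.03 s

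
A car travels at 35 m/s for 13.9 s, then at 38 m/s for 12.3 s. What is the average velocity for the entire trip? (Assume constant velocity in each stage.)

d₁ = v₁t₁ = 35 × 13.9 = 486.5 m
d₂ = v₂t₂ = 38 × 12.3 = 467.4 m
d_total = 953.9 m, t_total = 26.2 s
v_avg = d_total/t_total = 953.9/26.2 = 36.41 m/s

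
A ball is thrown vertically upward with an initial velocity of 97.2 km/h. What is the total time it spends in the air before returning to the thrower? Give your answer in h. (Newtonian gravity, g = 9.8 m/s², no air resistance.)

v₀ = 97.2 km/h × 0.2777777777777778 = 27.0 m/s
t_total = 2 × v₀ / g = 2 × 27.0 / 9.8 = 5.5102 s
t_total = 5.5102 s / 3600.0 = 0.001531 h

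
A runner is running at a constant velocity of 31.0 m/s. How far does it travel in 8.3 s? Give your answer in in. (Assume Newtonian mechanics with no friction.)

d = v × t = 31.0 × 8.3 = 257.3 m
d = 257.3 m / 0.0254 = 10130 in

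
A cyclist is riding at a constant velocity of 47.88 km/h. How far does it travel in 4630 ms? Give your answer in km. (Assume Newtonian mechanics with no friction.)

v = 47.88 km/h × 0.2777777777777778 = 13.3 m/s
t = 4630 ms × 0.001 = 4.63 s
d = v × t = 13.3 × 4.63 = 61.579 m
d = 61.579 m / 1000.0 = 0.06158 km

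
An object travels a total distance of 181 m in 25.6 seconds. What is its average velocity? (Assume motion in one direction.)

v_avg = Δd / Δt = 181 / 25.6 = 7.07 m/s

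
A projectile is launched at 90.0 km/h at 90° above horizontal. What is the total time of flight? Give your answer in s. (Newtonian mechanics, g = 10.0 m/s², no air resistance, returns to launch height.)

v₀ = 90.0 km/h × 0.2777777777777778 = 25.0 m/s
T = 2 × v₀ × sin(θ) / g = 2 × 25.0 × sin(90°) / 10.0 = 2 × 25.0 × 1.0 / 10.0 = 5.0 s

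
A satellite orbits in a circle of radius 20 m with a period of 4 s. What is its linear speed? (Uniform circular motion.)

v = 2πr/T = 2π×20/4 = 31.42 m/s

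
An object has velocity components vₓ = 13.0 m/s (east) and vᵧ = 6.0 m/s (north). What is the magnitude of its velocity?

|v| = √(vₓ² + vᵧ²) = √(13.0² + 6.0²) = √(205.0) = 14.32 m/s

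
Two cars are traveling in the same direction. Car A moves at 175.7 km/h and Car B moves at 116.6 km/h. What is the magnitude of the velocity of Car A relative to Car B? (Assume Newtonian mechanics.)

v_rel = |v_A - v_B| = |175.7 - 116.6| = 59.1 km/h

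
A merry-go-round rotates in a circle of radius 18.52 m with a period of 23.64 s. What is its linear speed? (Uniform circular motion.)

v = 2πr/T = 2π×18.52/23.64 = 4.92 m/s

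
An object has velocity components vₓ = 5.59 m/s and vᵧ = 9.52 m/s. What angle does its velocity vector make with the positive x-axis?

θ = arctan(vᵧ/vₓ) = arctan(9.52/5.59) = 59.58°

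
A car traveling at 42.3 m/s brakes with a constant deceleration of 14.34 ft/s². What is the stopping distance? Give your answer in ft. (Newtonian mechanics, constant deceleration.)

a = 14.34 ft/s² × 0.3048 = 4.37083 m/s²
d = v₀² / (2a) = 42.3² / (2 × 4.37083) = 1789.29 / 8.74166 = 204.685 m
d = 204.685 m / 0.3048 = 671.5 ft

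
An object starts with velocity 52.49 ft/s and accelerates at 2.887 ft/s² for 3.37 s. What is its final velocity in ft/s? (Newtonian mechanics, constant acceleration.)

v₀ = 52.49 ft/s × 0.3048 = 15.999 m/s
a = 2.887 ft/s² × 0.3048 = 0.879958 m/s²
v = v₀ + a × t = 15.999 + 0.879958 × 3.37 = 18.9645 m/s
v = 18.9645 m/s / 0.3048 = 62.22 ft/s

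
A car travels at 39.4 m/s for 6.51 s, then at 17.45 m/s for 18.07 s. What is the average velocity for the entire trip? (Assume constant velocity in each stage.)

d₁ = v₁t₁ = 39.4 × 6.51 = 256.494 m
d₂ = v₂t₂ = 17.45 × 18.07 = 315.3215 m
d_total = 571.8155 m, t_total = 24.58 s
v_avg = d_total/t_total = 571.8155/24.58 = 23.26 m/s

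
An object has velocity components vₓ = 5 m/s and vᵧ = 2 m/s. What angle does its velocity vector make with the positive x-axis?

θ = arctan(vᵧ/vₓ) = arctan(2/5) = 21.8°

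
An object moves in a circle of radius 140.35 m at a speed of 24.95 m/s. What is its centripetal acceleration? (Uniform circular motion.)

a_c = v²/r = 24.95²/140.35 = 622.5025/140.35 = 4.44 m/s²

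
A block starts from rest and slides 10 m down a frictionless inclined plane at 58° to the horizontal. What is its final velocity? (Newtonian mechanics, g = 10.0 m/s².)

a = g sin(θ) = 10.0 × sin(58°) = 8.4805 m/s²
v = √(2ad) = √(2 × 8.4805 × 10) = 13.02 m/s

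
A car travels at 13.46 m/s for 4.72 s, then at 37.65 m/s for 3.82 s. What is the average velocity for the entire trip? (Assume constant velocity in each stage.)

d₁ = v₁t₁ = 13.46 × 4.72 = 63.5312 m
d₂ = v₂t₂ = 37.65 × 3.82 = 143.823 m
d_total = 207.3542 m, t_total = 8.54 s
v_avg = d_total/t_total = 207.3542/8.54 = 24.28 m/s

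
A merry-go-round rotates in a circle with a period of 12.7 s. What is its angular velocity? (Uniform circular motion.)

ω = 2π/T = 2π/12.7 = 0.4947 rad/s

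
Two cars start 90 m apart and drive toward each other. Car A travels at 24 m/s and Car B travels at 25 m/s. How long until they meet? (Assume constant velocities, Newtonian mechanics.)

Combined speed: v_combined = 24 + 25 = 49 m/s
Time to meet: t = d/v_combined = 90/49 = 1.84 s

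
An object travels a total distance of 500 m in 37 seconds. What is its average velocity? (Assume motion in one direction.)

v_avg = Δd / Δt = 500 / 37 = 13.51 m/s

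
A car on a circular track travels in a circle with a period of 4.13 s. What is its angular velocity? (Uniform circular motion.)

ω = 2π/T = 2π/4.13 = 1.5214 rad/s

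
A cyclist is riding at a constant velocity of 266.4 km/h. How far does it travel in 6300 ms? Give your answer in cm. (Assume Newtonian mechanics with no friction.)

v = 266.4 km/h × 0.2777777777777778 = 74.0 m/s
t = 6300 ms × 0.001 = 6.3 s
d = v × t = 74.0 × 6.3 = 466.2 m
d = 466.2 m / 0.01 = 46620 cm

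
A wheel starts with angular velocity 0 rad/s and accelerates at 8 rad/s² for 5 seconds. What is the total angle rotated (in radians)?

θ = ω₀t + ½αt² = 0×5 + ½×8×5² = 100.0 rad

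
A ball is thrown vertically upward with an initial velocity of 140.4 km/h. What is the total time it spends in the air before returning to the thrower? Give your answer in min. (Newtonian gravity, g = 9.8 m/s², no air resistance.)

v₀ = 140.4 km/h × 0.2777777777777778 = 39.0 m/s
t_total = 2 × v₀ / g = 2 × 39.0 / 9.8 = 7.95918 s
t_total = 7.95918 s / 60.0 = 0.1327 min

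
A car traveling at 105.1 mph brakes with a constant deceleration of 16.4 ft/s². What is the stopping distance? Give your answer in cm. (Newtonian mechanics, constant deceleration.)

v₀ = 105.1 mph × 0.44704 = 46.9839 m/s
a = 16.4 ft/s² × 0.3048 = 4.99872 m/s²
d = v₀² / (2a) = 46.9839² / (2 × 4.99872) = 2207.49 / 9.99744 = 220.806 m
d = 220.806 m / 0.01 = 22080 cm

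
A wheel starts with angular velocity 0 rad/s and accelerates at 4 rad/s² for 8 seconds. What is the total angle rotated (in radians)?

θ = ω₀t + ½αt² = 0×8 + ½×4×8² = 128.0 rad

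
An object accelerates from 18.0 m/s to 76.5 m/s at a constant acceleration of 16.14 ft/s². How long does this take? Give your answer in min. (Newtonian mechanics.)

a = 16.14 ft/s² × 0.3048 = 4.91947 m/s²
t = (v - v₀) / a = (76.5 - 18.0) / 4.91947 = 11.8915 s
t = 11.8915 s / 60.0 = 0.1982 min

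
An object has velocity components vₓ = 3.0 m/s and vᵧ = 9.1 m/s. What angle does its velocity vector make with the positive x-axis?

θ = arctan(vᵧ/vₓ) = arctan(9.1/3.0) = 71.75°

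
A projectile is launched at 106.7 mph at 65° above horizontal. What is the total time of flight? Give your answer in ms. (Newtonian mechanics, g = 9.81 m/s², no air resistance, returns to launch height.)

v₀ = 106.7 mph × 0.44704 = 47.6992 m/s
T = 2 × v₀ × sin(θ) / g = 2 × 47.6992 × sin(65°) / 9.81 = 2 × 47.6992 × 0.906308 / 9.81 = 8.81349 s
T = 8.81349 s / 0.001 = 8813 ms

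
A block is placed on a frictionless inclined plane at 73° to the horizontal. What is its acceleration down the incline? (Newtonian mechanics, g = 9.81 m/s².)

a = g sin(θ) = 9.81 × sin(73°) = 9.81 × 0.9563 = 9.38 m/s²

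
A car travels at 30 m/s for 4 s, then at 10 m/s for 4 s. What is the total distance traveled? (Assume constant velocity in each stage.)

d₁ = v₁t₁ = 30 × 4 = 120 m
d₂ = v₂t₂ = 10 × 4 = 40 m
d_total = 120 + 40 = 160 m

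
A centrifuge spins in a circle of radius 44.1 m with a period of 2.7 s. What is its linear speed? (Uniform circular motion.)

v = 2πr/T = 2π×44.1/2.7 = 102.63 m/s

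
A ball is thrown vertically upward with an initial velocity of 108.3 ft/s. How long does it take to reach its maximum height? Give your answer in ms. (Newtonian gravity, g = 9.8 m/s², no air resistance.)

v₀ = 108.3 ft/s × 0.3048 = 33.0098 m/s
t_up = v₀ / g = 33.0098 / 9.8 = 3.36835 s
t_up = 3.36835 s / 0.001 = 3368 ms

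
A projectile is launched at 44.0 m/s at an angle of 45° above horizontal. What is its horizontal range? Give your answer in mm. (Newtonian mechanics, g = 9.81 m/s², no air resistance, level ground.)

R = v₀² × sin(2θ) / g = 44.0² × sin(2 × 45°) / 9.81 = 1936.0 × 1.0 / 9.81 = 197.3496 m
R = 197.3496 m / 0.001 = 197300 mm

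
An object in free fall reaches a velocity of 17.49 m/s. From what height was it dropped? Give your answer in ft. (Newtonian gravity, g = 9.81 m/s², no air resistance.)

h = v² / (2g) = 17.49² / (2 × 9.81) = 15.5912 m
h = 15.5912 m / 0.3048 = 51.15 ft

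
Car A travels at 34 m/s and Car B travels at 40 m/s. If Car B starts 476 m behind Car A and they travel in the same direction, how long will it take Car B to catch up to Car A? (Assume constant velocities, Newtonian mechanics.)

Relative speed: v_rel = 40 - 34 = 6 m/s
Time to catch: t = d₀/v_rel = 476/6 = 79.33 s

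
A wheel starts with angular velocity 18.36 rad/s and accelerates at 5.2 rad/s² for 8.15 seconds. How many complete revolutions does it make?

θ = ω₀t + ½αt² = 18.36×8.15 + ½×5.2×8.15² = 322.3325 rad
Total revolutions = θ/(2π) = 322.3325/(2π) = 51.3
Complete revolutions = ⌊51.3⌋ = 51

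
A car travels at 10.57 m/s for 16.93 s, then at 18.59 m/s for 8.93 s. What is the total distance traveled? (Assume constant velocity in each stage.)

d₁ = v₁t₁ = 10.57 × 16.93 = 178.9501 m
d₂ = v₂t₂ = 18.59 × 8.93 = 166.0087 m
d_total = 178.9501 + 166.0087 = 344.96 m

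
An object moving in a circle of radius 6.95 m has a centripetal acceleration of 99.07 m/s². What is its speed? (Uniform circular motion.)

v = √(a_c × r) = √(99.07 × 6.95) = 26.24 m/s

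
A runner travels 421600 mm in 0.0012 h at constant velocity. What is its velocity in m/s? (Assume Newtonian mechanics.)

d = 421600 mm × 0.001 = 421.6 m
t = 0.0012 h × 3600.0 = 4.32 s
v = d / t = 421.6 / 4.32 = 97.59 m/s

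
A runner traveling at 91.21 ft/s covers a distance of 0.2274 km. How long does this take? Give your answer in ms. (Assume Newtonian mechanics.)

d = 0.2274 km × 1000.0 = 227.4 m
v = 91.21 ft/s × 0.3048 = 27.8008 m/s
t = d / v = 227.4 / 27.8008 = 8.17962 s
t = 8.17962 s / 0.001 = 8180 ms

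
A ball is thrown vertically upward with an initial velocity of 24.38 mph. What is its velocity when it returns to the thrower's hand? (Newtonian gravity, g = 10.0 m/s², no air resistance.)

By conservation of energy (no air resistance), the ball returns to the throw height with the same speed as launch, but directed downward.
|v_ground| = v₀ = 24.38 mph
v_ground = 24.38 mph (downward)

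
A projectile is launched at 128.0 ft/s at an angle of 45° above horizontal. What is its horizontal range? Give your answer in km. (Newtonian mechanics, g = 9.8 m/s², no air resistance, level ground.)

v₀ = 128.0 ft/s × 0.3048 = 39.0144 m/s
R = v₀² × sin(2θ) / g = 39.0144² × sin(2 × 45°) / 9.8 = 1522.12 × 1.0 / 9.8 = 155.318 m
R = 155.318 m / 1000.0 = 0.1553 km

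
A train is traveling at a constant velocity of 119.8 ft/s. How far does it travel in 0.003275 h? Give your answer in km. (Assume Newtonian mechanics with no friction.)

v = 119.8 ft/s × 0.3048 = 36.515 m/s
t = 0.003275 h × 3600.0 = 11.79 s
d = v × t = 36.515 × 11.79 = 430.512 m
d = 430.512 m / 1000.0 = 0.4305 km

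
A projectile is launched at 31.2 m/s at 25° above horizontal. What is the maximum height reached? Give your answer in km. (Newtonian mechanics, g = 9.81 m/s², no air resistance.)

H = v₀² × sin²(θ) / (2g) = 31.2² × sin(25°)² / (2 × 9.81) = 973.44 × 0.178606 / 19.62 = 8.86148 m
H = 8.86148 m / 1000.0 = 0.008861 km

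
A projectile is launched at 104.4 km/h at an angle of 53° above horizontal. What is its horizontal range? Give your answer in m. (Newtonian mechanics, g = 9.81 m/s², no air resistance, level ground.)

v₀ = 104.4 km/h × 0.2777777777777778 = 29.0 m/s
R = v₀² × sin(2θ) / g = 29.0² × sin(2 × 53°) / 9.81 = 841.0 × 0.961262 / 9.81 = 82.41 m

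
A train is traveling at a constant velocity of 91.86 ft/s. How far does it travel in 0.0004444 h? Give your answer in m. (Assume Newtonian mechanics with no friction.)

v = 91.86 ft/s × 0.3048 = 27.9989 m/s
t = 0.0004444 h × 3600.0 = 1.59984 s
d = v × t = 27.9989 × 1.59984 = 44.79 m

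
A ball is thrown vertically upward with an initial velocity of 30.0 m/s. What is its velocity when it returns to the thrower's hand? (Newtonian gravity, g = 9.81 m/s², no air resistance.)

By conservation of energy (no air resistance), the ball returns to the throw height with the same speed as launch, but directed downward.
|v_ground| = v₀ = 30.0 m/s
v_ground = 30.0 m/s (downward)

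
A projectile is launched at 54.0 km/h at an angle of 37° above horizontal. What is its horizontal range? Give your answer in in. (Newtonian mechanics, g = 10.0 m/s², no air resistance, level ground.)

v₀ = 54.0 km/h × 0.2777777777777778 = 15.0 m/s
R = v₀² × sin(2θ) / g = 15.0² × sin(2 × 37°) / 10.0 = 225.0 × 0.961262 / 10.0 = 21.6284 m
R = 21.6284 m / 0.0254 = 851.5 in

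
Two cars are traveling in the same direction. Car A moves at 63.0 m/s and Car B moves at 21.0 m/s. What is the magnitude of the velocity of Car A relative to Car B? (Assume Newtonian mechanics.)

v_rel = |v_A - v_B| = |63.0 - 21.0| = 42.0 m/s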